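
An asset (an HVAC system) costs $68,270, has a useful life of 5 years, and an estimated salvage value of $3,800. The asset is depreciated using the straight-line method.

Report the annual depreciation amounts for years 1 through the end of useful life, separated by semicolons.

Depreciable base = $68,270 − $3,800 = $64,470.
Annual expense = $64,470 / 5 = $12,894.
End of year 1: book value $55,376.
End of year 2: book value $42,482.
End of year 3: book value $29,588.
End of year 4: book value $16,694.
End of year 5: book value $3,800.

$12,894; $12,894; $12,894; $12,894; $12,894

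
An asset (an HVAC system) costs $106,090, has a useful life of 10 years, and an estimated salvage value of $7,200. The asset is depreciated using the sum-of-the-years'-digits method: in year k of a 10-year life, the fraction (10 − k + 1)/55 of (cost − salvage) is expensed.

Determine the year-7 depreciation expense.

$7,192

Depreciable base = $106,090 − $7,200 = $98,890.
Sum of the years' digits = 10+9+8+7+6+5+4+3+2+1 = 55.
Year 1: $98,890 × 10/55 = $17,980. Book value $88,110.
Year 2: $98,890 × 9/55 = $16,182. Book value $71,928.
Year 3: $98,890 × 8/55 = $14,384. Book value $57,544.
Year 4: $98,890 × 7/55 = $12,586. Book value $44,958.
Year 5: $98,890 × 6/55 = $10,788. Book value $34,170.
Year 6: $98,890 × 5/55 = $8,990. Book value $25,180.
Year 7: $98,890 × 4/55 = $7,192. Book value $17,988.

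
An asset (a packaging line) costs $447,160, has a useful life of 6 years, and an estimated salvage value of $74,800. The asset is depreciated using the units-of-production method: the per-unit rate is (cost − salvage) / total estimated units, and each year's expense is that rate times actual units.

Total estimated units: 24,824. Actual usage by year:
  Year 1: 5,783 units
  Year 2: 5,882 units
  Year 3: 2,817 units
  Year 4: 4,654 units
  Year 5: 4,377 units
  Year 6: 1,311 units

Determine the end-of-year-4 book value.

Depreciable base = $447,160 − $74,800 = $372,360.
Rate = $372,360 / 24,824 units = $15 per unit.
Year 1: 5,783 × $15 = $86,745. Book value $360,415.
Year 2: 5,882 × $15 = $88,230. Book value $272,185.
Year 3: 2,817 × $15 = $42,255. Book value $229,930.
Year 4: 4,654 × $15 = $69,810. Book value $160,120.

$160,120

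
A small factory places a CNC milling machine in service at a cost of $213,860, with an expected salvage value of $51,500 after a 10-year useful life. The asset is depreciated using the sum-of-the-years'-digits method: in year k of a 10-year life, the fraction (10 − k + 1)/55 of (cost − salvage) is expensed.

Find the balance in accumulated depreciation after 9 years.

$159,408

Depreciable base = $213,860 − $51,500 = $162,360.
Sum of the years' digits = 10+9+8+7+6+5+4+3+2+1 = 55.
Year 1: $162,360 × 10/55 = $29,520. Book value $184,340.
Year 2: $162,360 × 9/55 = $26,568. Book value $157,772.
Year 3: $162,360 × 8/55 = $23,616. Book value $134,156.
Year 4: $162,360 × 7/55 = $20,664. Book value $113,492.
Year 5: $162,360 × 6/55 = $17,712. Book value $95,780.
Year 6: $162,360 × 5/55 = $14,760. Book value $81,020.
Year 7: $162,360 × 4/55 = $11,808. Book value $69,212.
Year 8: $162,360 × 3/55 = $8,856. Book value $60,356.
Year 9: $162,360 × 2/55 = $5,904. Book value $54,452.
Accumulated through year 9 = $213,860 − $54,452 = $159,408.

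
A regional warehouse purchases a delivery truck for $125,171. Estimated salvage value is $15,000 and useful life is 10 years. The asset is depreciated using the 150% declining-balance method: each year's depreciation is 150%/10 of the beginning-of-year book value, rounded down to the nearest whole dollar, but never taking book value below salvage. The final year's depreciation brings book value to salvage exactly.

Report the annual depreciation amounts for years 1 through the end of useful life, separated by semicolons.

$18,775; $15,959; $13,565; $11,530; $9,801; $8,331; $7,081; $6,019; $5,116; $13,994

Depreciable base = $125,171 − $15,000 = $110,171.
Year 1: ⌊$125,171 × 150%/10⌋ = $18,775. Book value $106,396.
Year 2: ⌊$106,396 × 150%/10⌋ = $15,959. Book value $90,437.
Year 3: ⌊$90,437 × 150%/10⌋ = $13,565. Book value $76,872.
Year 4: ⌊$76,872 × 150%/10⌋ = $11,530. Book value $65,342.
Year 5: ⌊$65,342 × 150%/10⌋ = $9,801. Book value $55,541.
Year 6: ⌊$55,541 × 150%/10⌋ = $8,331. Book value $47,210.
Year 7: ⌊$47,210 × 150%/10⌋ = $7,081. Book value $40,129.
Year 8: ⌊$40,129 × 150%/10⌋ = $6,019. Book value $34,110.
Year 9: ⌊$34,110 × 150%/10⌋ = $5,116. Book value $28,994.
Year 10 (final): $28,994 − $15,000 = $13,994. Book value $15,000.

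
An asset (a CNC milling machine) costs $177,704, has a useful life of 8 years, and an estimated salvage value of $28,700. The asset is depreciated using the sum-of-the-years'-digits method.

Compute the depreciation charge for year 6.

Depreciable base = $177,704 − $28,700 = $149,004.
Sum of the years' digits = 8+7+6+5+4+3+2+1 = 36.
Year 1: $149,004 × 8/36 = $33,112. Book value $144,592.
Year 2: $149,004 × 7/36 = $28,973. Book value $115,619.
Year 3: $149,004 × 6/36 = $24,834. Book value $90,785.
Year 4: $149,004 × 5/36 = $20,695. Book value $70,090.
Year 5: $149,004 × 4/36 = $16,556. Book value $53,534.
Year 6: $149,004 × 3/36 = $12,417. Book value $41,117.

$12,417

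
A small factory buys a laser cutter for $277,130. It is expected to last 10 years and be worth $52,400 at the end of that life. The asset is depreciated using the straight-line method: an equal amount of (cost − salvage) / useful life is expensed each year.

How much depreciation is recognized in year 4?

$22,473

Depreciable base = $277,130 − $52,400 = $224,730.
Annual expense = $224,730 / 10 = $22,473.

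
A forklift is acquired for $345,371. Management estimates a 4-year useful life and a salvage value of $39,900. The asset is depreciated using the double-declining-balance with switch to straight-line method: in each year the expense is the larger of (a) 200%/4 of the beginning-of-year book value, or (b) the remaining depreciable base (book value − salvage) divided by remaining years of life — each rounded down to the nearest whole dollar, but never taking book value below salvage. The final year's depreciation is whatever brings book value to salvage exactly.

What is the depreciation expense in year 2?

$86,343

Depreciable base = $345,371 − $39,900 = $305,471.
Year 1: DB = ⌊$345,371 × 200%/4⌋ = $172,685; SL = ⌊$305,471/4⌋ = $76,367 → take DB $172,685. Book value $172,686.
Year 2: DB = ⌊$172,686 × 200%/4⌋ = $86,343; SL = ⌊$132,786/3⌋ = $44,262 → take DB $86,343. Book value $86,343.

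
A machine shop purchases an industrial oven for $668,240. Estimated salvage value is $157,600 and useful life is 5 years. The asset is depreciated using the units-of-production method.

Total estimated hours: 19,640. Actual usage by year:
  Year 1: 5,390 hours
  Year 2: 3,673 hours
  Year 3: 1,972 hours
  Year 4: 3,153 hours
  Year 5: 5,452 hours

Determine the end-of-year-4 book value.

Depreciable base = $668,240 − $157,600 = $510,640.
Rate = $510,640 / 19,640 hours = $26 per hour.
Year 1: 5,390 × $26 = $140,140. Book value $528,100.
Year 2: 3,673 × $26 = $95,498. Book value $432,602.
Year 3: 1,972 × $26 = $51,272. Book value $381,330.
Year 4: 3,153 × $26 = $81,978. Book value $299,352.

$299,352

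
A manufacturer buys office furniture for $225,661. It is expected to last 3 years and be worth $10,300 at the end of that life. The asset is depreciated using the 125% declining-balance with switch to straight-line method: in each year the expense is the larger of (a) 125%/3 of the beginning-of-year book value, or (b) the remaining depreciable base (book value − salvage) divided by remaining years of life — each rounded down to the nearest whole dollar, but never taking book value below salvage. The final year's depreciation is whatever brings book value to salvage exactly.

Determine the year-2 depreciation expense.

$60,668

Depreciable base = $225,661 − $10,300 = $215,361.
Year 1: DB = ⌊$225,661 × 125%/3⌋ = $94,025; SL = ⌊$215,361/3⌋ = $71,787 → take DB $94,025. Book value $131,636.
Year 2: DB = ⌊$131,636 × 125%/3⌋ = $54,848; SL = ⌊$121,336/2⌋ = $60,668 → take SL $60,668. Book value $70,968.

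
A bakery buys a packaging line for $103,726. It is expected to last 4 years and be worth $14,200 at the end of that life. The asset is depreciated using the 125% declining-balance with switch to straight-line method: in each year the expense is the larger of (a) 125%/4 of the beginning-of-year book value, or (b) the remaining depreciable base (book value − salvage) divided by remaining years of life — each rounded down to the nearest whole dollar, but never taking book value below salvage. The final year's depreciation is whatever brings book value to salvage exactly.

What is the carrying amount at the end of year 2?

Depreciable base = $103,726 − $14,200 = $89,526.
Year 1: DB = ⌊$103,726 × 125%/4⌋ = $32,414; SL = ⌊$89,526/4⌋ = $22,381 → take DB $32,414. Book value $71,312.
Year 2: DB = ⌊$71,312 × 125%/4⌋ = $22,285; SL = ⌊$57,112/3⌋ = $19,037 → take DB $22,285. Book value $49,027.

$49,027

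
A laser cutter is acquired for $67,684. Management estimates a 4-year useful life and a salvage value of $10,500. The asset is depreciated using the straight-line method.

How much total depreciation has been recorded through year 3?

Depreciable base = $67,684 − $10,500 = $57,184.
Annual expense = $57,184 / 4 = $14,296.
End of year 1: book value $53,388.
End of year 2: book value $39,092.
End of year 3: book value $24,796.
Accumulated through year 3 = $67,684 − $24,796 = $42,888.

$42,888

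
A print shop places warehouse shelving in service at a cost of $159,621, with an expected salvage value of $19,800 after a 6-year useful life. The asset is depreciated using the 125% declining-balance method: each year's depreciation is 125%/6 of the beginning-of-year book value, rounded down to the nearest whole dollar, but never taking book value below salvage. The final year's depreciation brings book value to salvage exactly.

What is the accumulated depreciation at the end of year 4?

Depreciable base = $159,621 − $19,800 = $139,821.
Year 1: ⌊$159,621 × 125%/6⌋ = $33,254. Book value $126,367.
Year 2: ⌊$126,367 × 125%/6⌋ = $26,326. Book value $100,041.
Year 3: ⌊$100,041 × 125%/6⌋ = $20,841. Book value $79,200.
Year 4: ⌊$79,200 × 125%/6⌋ = $16,500. Book value $62,700.
Accumulated through year 4 = $159,621 − $62,700 = $96,921.

$96,921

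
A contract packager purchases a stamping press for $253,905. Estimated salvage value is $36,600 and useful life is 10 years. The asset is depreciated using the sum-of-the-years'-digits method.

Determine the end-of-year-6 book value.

Depreciable base = $253,905 − $36,600 = $217,305.
Sum of the years' digits = 10+9+8+7+6+5+4+3+2+1 = 55.
Year 1: $217,305 × 10/55 = $39,510. Book value $214,395.
Year 2: $217,305 × 9/55 = $35,559. Book value $178,836.
Year 3: $217,305 × 8/55 = $31,608. Book value $147,228.
Year 4: $217,305 × 7/55 = $27,657. Book value $119,571.
Year 5: $217,305 × 6/55 = $23,706. Book value $95,865.
Year 6: $217,305 × 5/55 = $19,755. Book value $76,110.

$76,110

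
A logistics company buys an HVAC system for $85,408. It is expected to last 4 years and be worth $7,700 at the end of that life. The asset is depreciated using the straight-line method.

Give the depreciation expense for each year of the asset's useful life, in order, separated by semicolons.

$19,427; $19,427; $19,427; $19,427

Depreciable base = $85,408 − $7,700 = $77,708.
Annual expense = $77,708 / 4 = $19,427.
End of year 1: book value $65,981.
End of year 2: book value $46,554.
End of year 3: book value $27,127.
End of year 4: book value $7,700.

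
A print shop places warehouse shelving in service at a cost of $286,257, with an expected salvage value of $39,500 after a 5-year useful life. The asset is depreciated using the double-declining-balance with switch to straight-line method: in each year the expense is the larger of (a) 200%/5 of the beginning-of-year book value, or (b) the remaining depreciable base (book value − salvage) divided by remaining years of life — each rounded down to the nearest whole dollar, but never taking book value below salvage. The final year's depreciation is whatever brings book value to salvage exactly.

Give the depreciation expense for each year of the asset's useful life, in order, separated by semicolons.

$114,502; $68,702; $41,221; $22,332; $0

Depreciable base = $286,257 − $39,500 = $246,757.
Year 1: DB = ⌊$286,257 × 200%/5⌋ = $114,502; SL = ⌊$246,757/5⌋ = $49,351 → take DB $114,502. Book value $171,755.
Year 2: DB = ⌊$171,755 × 200%/5⌋ = $68,702; SL = ⌊$132,255/4⌋ = $33,063 → take DB $68,702. Book value $103,053.
Year 3: DB = ⌊$103,053 × 200%/5⌋ = $41,221; SL = ⌊$63,553/3⌋ = $21,184 → take DB $41,221. Book value $61,832.
Year 4: DB = ⌊$61,832 × 200%/5⌋ = $24,732; SL = ⌊$22,332/2⌋ = $11,166 → take DB $24,732, capped at $22,332. Book value $39,500.
Year 5 (final): $39,500 − $39,500 = $0. Book value $39,500.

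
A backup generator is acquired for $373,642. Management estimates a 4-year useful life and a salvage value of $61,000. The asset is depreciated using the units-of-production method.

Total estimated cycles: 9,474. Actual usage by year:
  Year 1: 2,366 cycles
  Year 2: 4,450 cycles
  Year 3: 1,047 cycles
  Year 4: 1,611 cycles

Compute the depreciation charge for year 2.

$146,850

Depreciable base = $373,642 − $61,000 = $312,642.
Rate = $312,642 / 9,474 cycles = $33 per cycle.
Year 1: 2,366 × $33 = $78,078. Book value $295,564.
Year 2: 4,450 × $33 = $146,850. Book value $148,714.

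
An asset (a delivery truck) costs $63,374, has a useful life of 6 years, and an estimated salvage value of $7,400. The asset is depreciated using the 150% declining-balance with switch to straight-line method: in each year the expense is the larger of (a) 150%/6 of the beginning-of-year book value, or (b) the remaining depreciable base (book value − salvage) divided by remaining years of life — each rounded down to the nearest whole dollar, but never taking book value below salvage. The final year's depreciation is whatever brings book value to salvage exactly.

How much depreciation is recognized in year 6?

$6,327

Depreciable base = $63,374 − $7,400 = $55,974.
Year 1: DB = ⌊$63,374 × 150%/6⌋ = $15,843; SL = ⌊$55,974/6⌋ = $9,329 → take DB $15,843. Book value $47,531.
Year 2: DB = ⌊$47,531 × 150%/6⌋ = $11,882; SL = ⌊$40,131/5⌋ = $8,026 → take DB $11,882. Book value $35,649.
Year 3: DB = ⌊$35,649 × 150%/6⌋ = $8,912; SL = ⌊$28,249/4⌋ = $7,062 → take DB $8,912. Book value $26,737.
Year 4: DB = ⌊$26,737 × 150%/6⌋ = $6,684; SL = ⌊$19,337/3⌋ = $6,445 → take DB $6,684. Book value $20,053.
Year 5: DB = ⌊$20,053 × 150%/6⌋ = $5,013; SL = ⌊$12,653/2⌋ = $6,326 → take SL $6,326. Book value $13,727.
Year 6 (final): $13,727 − $7,400 = $6,327. Book value $7,400.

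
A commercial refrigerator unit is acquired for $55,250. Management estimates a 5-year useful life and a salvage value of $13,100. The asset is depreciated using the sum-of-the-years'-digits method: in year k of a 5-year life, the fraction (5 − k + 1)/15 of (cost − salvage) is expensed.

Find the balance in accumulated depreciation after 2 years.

$25,290

Depreciable base = $55,250 − $13,100 = $42,150.
Sum of the years' digits = 5+4+3+2+1 = 15.
Year 1: $42,150 × 5/15 = $14,050. Book value $41,200.
Year 2: $42,150 × 4/15 = $11,240. Book value $29,960.
Accumulated through year 2 = $55,250 − $29,960 = $25,290.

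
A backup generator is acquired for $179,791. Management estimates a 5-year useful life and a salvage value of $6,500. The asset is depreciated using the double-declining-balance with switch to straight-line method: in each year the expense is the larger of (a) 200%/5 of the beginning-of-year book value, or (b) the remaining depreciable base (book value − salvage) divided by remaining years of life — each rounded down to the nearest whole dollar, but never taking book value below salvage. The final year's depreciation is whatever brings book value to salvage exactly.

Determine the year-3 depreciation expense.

Depreciable base = $179,791 − $6,500 = $173,291.
Year 1: DB = ⌊$179,791 × 200%/5⌋ = $71,916; SL = ⌊$173,291/5⌋ = $34,658 → take DB $71,916. Book value $107,875.
Year 2: DB = ⌊$107,875 × 200%/5⌋ = $43,150; SL = ⌊$101,375/4⌋ = $25,343 → take DB $43,150. Book value $64,725.
Year 3: DB = ⌊$64,725 × 200%/5⌋ = $25,890; SL = ⌊$58,225/3⌋ = $19,408 → take DB $25,890. Book value $38,835.

$25,890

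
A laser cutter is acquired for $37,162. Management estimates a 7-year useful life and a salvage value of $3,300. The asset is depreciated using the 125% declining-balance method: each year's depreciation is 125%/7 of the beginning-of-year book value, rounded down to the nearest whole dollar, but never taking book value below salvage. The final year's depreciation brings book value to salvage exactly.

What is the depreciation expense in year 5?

$3,021

Depreciable base = $37,162 − $3,300 = $33,862.
Year 1: ⌊$37,162 × 125%/7⌋ = $6,636. Book value $30,526.
Year 2: ⌊$30,526 × 125%/7⌋ = $5,451. Book value $25,075.
Year 3: ⌊$25,075 × 125%/7⌋ = $4,477. Book value $20,598.
Year 4: ⌊$20,598 × 125%/7⌋ = $3,678. Book value $16,920.
Year 5: ⌊$16,920 × 125%/7⌋ = $3,021. Book value $13,899.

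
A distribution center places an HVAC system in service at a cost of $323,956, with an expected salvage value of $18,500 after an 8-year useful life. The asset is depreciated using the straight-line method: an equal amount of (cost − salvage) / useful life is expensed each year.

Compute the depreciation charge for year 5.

Depreciable base = $323,956 − $18,500 = $305,456.
Annual expense = $305,456 / 8 = $38,182.

$38,182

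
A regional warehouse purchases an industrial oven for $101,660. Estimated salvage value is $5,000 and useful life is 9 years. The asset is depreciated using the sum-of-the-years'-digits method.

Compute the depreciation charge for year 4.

$12,888

Depreciable base = $101,660 − $5,000 = $96,660.
Sum of the years' digits = 9+8+7+6+5+4+3+2+1 = 45.
Year 1: $96,660 × 9/45 = $19,332. Book value $82,328.
Year 2: $96,660 × 8/45 = $17,184. Book value $65,144.
Year 3: $96,660 × 7/45 = $15,036. Book value $50,108.
Year 4: $96,660 × 6/45 = $12,888. Book value $37,220.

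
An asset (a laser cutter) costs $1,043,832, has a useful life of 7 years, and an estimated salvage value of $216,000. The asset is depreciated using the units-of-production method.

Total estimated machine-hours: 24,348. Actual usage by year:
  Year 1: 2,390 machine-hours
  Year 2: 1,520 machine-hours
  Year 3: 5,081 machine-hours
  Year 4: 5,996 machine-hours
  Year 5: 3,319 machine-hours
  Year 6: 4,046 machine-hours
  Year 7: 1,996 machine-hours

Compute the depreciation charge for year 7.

Depreciable base = $1,043,832 − $216,000 = $827,832.
Rate = $827,832 / 24,348 machine-hours = $34 per machine-hour.
Year 1: 2,390 × $34 = $81,260. Book value $962,572.
Year 2: 1,520 × $34 = $51,680. Book value $910,892.
Year 3: 5,081 × $34 = $172,754. Book value $738,138.
Year 4: 5,996 × $34 = $203,864. Book value $534,274.
Year 5: 3,319 × $34 = $112,846. Book value $421,428.
Year 6: 4,046 × $34 = $137,564. Book value $283,864.
Year 7: 1,996 × $34 = $67,864. Book value $216,000.

$67,864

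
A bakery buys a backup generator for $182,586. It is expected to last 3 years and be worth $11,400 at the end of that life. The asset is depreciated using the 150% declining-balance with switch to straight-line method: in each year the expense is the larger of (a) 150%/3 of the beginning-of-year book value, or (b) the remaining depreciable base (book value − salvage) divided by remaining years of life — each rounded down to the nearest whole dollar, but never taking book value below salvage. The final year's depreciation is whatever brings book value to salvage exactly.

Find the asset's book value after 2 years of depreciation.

Depreciable base = $182,586 − $11,400 = $171,186.
Year 1: DB = ⌊$182,586 × 150%/3⌋ = $91,293; SL = ⌊$171,186/3⌋ = $57,062 → take DB $91,293. Book value $91,293.
Year 2: DB = ⌊$91,293 × 150%/3⌋ = $45,646; SL = ⌊$79,893/2⌋ = $39,946 → take DB $45,646. Book value $45,647.

$45,647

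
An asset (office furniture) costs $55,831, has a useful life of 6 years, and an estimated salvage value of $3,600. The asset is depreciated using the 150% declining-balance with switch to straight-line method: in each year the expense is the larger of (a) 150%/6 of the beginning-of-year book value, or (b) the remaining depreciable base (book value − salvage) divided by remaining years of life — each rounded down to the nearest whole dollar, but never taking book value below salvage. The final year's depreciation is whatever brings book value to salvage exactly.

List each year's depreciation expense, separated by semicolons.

Depreciable base = $55,831 − $3,600 = $52,231.
Year 1: DB = ⌊$55,831 × 150%/6⌋ = $13,957; SL = ⌊$52,231/6⌋ = $8,705 → take DB $13,957. Book value $41,874.
Year 2: DB = ⌊$41,874 × 150%/6⌋ = $10,468; SL = ⌊$38,274/5⌋ = $7,654 → take DB $10,468. Book value $31,406.
Year 3: DB = ⌊$31,406 × 150%/6⌋ = $7,851; SL = ⌊$27,806/4⌋ = $6,951 → take DB $7,851. Book value $23,555.
Year 4: DB = ⌊$23,555 × 150%/6⌋ = $5,888; SL = ⌊$19,955/3⌋ = $6,651 → take SL $6,651. Book value $16,904.
Year 5: DB = ⌊$16,904 × 150%/6⌋ = $4,226; SL = ⌊$13,304/2⌋ = $6,652 → take SL $6,652. Book value $10,252.
Year 6 (final): $10,252 − $3,600 = $6,652. Book value $3,600.

$13,957; $10,468; $7,851; $6,651; $6,652; $6,652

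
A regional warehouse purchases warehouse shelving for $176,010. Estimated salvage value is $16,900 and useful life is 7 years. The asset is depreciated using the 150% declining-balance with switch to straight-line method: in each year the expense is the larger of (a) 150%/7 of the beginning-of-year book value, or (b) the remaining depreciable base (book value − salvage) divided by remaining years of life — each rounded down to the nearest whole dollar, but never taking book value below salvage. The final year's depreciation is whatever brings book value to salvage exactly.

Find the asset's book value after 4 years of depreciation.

Depreciable base = $176,010 − $16,900 = $159,110.
Year 1: DB = ⌊$176,010 × 150%/7⌋ = $37,716; SL = ⌊$159,110/7⌋ = $22,730 → take DB $37,716. Book value $138,294.
Year 2: DB = ⌊$138,294 × 150%/7⌋ = $29,634; SL = ⌊$121,394/6⌋ = $20,232 → take DB $29,634. Book value $108,660.
Year 3: DB = ⌊$108,660 × 150%/7⌋ = $23,284; SL = ⌊$91,760/5⌋ = $18,352 → take DB $23,284. Book value $85,376.
Year 4: DB = ⌊$85,376 × 150%/7⌋ = $18,294; SL = ⌊$68,476/4⌋ = $17,119 → take DB $18,294. Book value $67,082.

$67,082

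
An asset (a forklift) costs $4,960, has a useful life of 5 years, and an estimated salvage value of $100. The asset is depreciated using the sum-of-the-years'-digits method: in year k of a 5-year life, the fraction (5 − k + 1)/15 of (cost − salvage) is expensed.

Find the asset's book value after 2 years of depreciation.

$2,044

Depreciable base = $4,960 − $100 = $4,860.
Sum of the years' digits = 5+4+3+2+1 = 15.
Year 1: $4,860 × 5/15 = $1,620. Book value $3,340.
Year 2: $4,860 × 4/15 = $1,296. Book value $2,044.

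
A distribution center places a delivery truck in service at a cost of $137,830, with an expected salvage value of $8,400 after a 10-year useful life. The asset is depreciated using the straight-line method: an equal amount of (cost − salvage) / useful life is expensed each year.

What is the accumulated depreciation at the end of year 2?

$25,886

Depreciable base = $137,830 − $8,400 = $129,430.
Annual expense = $129,430 / 10 = $12,943.
End of year 1: book value $124,887.
End of year 2: book value $111,944.
Accumulated through year 2 = $137,830 − $111,944 = $25,886.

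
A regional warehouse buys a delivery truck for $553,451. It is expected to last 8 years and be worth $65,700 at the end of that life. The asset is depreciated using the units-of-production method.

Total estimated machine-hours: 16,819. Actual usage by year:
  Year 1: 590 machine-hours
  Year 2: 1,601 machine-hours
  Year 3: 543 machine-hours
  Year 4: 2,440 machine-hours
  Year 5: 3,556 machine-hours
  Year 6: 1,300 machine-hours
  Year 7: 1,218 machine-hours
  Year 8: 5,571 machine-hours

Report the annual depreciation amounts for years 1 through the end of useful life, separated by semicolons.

Depreciable base = $553,451 − $65,700 = $487,751.
Rate = $487,751 / 16,819 machine-hours = $29 per machine-hour.
Year 1: 590 × $29 = $17,110. Book value $536,341.
Year 2: 1,601 × $29 = $46,429. Book value $489,912.
Year 3: 543 × $29 = $15,747. Book value $474,165.
Year 4: 2,440 × $29 = $70,760. Book value $403,405.
Year 5: 3,556 × $29 = $103,124. Book value $300,281.
Year 6: 1,300 × $29 = $37,700. Book value $262,581.
Year 7: 1,218 × $29 = $35,322. Book value $227,259.
Year 8: 5,571 × $29 = $161,559. Book value $65,700.

$17,110; $46,429; $15,747; $70,760; $103,124; $37,700; $35,322; $161,559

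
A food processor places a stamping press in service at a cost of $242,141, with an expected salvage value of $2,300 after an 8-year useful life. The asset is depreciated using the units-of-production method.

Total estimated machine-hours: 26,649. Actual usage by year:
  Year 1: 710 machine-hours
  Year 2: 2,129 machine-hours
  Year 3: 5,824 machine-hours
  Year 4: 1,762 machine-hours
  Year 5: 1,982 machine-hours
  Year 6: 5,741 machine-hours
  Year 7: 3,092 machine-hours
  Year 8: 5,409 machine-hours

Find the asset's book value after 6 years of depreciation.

Depreciable base = $242,141 − $2,300 = $239,841.
Rate = $239,841 / 26,649 machine-hours = $9 per machine-hour.
Year 1: 710 × $9 = $6,390. Book value $235,751.
Year 2: 2,129 × $9 = $19,161. Book value $216,590.
Year 3: 5,824 × $9 = $52,416. Book value $164,174.
Year 4: 1,762 × $9 = $15,858. Book value $148,316.
Year 5: 1,982 × $9 = $17,838. Book value $130,478.
Year 6: 5,741 × $9 = $51,669. Book value $78,809.

$78,809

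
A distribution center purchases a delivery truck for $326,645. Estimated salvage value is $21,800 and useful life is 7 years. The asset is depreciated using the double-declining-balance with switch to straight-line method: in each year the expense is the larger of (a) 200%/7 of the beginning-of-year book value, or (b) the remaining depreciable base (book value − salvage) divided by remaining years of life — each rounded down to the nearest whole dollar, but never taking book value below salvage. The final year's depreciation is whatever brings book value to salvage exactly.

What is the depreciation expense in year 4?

$34,011

Depreciable base = $326,645 − $21,800 = $304,845.
Year 1: DB = ⌊$326,645 × 200%/7⌋ = $93,327; SL = ⌊$304,845/7⌋ = $43,549 → take DB $93,327. Book value $233,318.
Year 2: DB = ⌊$233,318 × 200%/7⌋ = $66,662; SL = ⌊$211,518/6⌋ = $35,253 → take DB $66,662. Book value $166,656.
Year 3: DB = ⌊$166,656 × 200%/7⌋ = $47,616; SL = ⌊$144,856/5⌋ = $28,971 → take DB $47,616. Book value $119,040.
Year 4: DB = ⌊$119,040 × 200%/7⌋ = $34,011; SL = ⌊$97,240/4⌋ = $24,310 → take DB $34,011. Book value $85,029.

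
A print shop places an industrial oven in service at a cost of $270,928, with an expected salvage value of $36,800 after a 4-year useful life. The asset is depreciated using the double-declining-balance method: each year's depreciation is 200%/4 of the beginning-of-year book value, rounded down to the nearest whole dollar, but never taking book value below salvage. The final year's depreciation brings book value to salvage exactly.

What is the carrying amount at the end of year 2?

Depreciable base = $270,928 − $36,800 = $234,128.
Year 1: ⌊$270,928 × 200%/4⌋ = $135,464. Book value $135,464.
Year 2: ⌊$135,464 × 200%/4⌋ = $67,732. Book value $67,732.

$67,732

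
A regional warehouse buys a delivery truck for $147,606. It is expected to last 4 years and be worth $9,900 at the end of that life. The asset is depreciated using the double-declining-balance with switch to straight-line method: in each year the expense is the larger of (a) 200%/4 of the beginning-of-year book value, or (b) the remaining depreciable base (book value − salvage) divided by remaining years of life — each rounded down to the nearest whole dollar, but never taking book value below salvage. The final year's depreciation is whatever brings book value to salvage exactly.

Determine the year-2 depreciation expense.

Depreciable base = $147,606 − $9,900 = $137,706.
Year 1: DB = ⌊$147,606 × 200%/4⌋ = $73,803; SL = ⌊$137,706/4⌋ = $34,426 → take DB $73,803. Book value $73,803.
Year 2: DB = ⌊$73,803 × 200%/4⌋ = $36,901; SL = ⌊$63,903/3⌋ = $21,301 → take DB $36,901. Book value $36,902.

$36,901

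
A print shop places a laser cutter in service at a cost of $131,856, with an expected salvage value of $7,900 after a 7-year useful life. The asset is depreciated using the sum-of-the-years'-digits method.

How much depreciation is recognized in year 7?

$4,427

Depreciable base = $131,856 − $7,900 = $123,956.
Sum of the years' digits = 7+6+5+4+3+2+1 = 28.
Year 1: $123,956 × 7/28 = $30,989. Book value $100,867.
Year 2: $123,956 × 6/28 = $26,562. Book value $74,305.
Year 3: $123,956 × 5/28 = $22,135. Book value $52,170.
Year 4: $123,956 × 4/28 = $17,708. Book value $34,462.
Year 5: $123,956 × 3/28 = $13,281. Book value $21,181.
Year 6: $123,956 × 2/28 = $8,854. Book value $12,327.
Year 7: $123,956 × 1/28 = $4,427. Book value $7,900.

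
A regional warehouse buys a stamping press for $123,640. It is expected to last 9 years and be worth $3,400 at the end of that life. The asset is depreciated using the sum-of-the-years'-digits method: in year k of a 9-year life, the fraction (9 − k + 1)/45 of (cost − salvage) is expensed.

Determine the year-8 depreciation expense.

$5,344

Depreciable base = $123,640 − $3,400 = $120,240.
Sum of the years' digits = 9+8+7+6+5+4+3+2+1 = 45.
Year 1: $120,240 × 9/45 = $24,048. Book value $99,592.
Year 2: $120,240 × 8/45 = $21,376. Book value $78,216.
Year 3: $120,240 × 7/45 = $18,704. Book value $59,512.
Year 4: $120,240 × 6/45 = $16,032. Book value $43,480.
Year 5: $120,240 × 5/45 = $13,360. Book value $30,120.
Year 6: $120,240 × 4/45 = $10,688. Book value $19,432.
Year 7: $120,240 × 3/45 = $8,016. Book value $11,416.
Year 8: $120,240 × 2/45 = $5,344. Book value $6,072.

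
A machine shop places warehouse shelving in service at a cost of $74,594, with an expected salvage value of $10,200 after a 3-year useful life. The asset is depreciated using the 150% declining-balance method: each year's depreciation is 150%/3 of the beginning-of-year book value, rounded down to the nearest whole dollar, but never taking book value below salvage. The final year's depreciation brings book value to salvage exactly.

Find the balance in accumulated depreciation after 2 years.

$55,945

Depreciable base = $74,594 − $10,200 = $64,394.
Year 1: ⌊$74,594 × 150%/3⌋ = $37,297. Book value $37,297.
Year 2: ⌊$37,297 × 150%/3⌋ = $18,648. Book value $18,649.
Accumulated through year 2 = $74,594 − $18,649 = $55,945.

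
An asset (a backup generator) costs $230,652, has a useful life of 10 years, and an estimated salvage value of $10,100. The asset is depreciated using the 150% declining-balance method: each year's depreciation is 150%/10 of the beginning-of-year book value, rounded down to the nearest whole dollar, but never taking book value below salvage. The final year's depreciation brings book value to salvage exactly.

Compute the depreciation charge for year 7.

$13,048

Depreciable base = $230,652 − $10,100 = $220,552.
Year 1: ⌊$230,652 × 150%/10⌋ = $34,597. Book value $196,055.
Year 2: ⌊$196,055 × 150%/10⌋ = $29,408. Book value $166,647.
Year 3: ⌊$166,647 × 150%/10⌋ = $24,997. Book value $141,650.
Year 4: ⌊$141,650 × 150%/10⌋ = $21,247. Book value $120,403.
Year 5: ⌊$120,403 × 150%/10⌋ = $18,060. Book value $102,343.
Year 6: ⌊$102,343 × 150%/10⌋ = $15,351. Book value $86,992.
Year 7: ⌊$86,992 × 150%/10⌋ = $13,048. Book value $73,944.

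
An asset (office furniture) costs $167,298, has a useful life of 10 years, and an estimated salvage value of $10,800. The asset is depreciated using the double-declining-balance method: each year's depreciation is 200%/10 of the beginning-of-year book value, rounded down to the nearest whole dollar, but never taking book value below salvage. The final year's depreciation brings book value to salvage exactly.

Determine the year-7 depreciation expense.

Depreciable base = $167,298 − $10,800 = $156,498.
Year 1: ⌊$167,298 × 200%/10⌋ = $33,459. Book value $133,839.
Year 2: ⌊$133,839 × 200%/10⌋ = $26,767. Book value $107,072.
Year 3: ⌊$107,072 × 200%/10⌋ = $21,414. Book value $85,658.
Year 4: ⌊$85,658 × 200%/10⌋ = $17,131. Book value $68,527.
Year 5: ⌊$68,527 × 200%/10⌋ = $13,705. Book value $54,822.
Year 6: ⌊$54,822 × 200%/10⌋ = $10,964. Book value $43,858.
Year 7: ⌊$43,858 × 200%/10⌋ = $8,771. Book value $35,087.

$8,771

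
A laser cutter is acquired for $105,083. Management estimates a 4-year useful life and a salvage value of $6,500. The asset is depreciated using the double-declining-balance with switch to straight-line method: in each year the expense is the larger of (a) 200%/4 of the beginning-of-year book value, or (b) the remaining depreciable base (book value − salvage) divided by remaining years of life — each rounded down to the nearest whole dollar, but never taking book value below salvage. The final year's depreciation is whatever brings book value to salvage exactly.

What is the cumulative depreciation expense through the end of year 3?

Depreciable base = $105,083 − $6,500 = $98,583.
Year 1: DB = ⌊$105,083 × 200%/4⌋ = $52,541; SL = ⌊$98,583/4⌋ = $24,645 → take DB $52,541. Book value $52,542.
Year 2: DB = ⌊$52,542 × 200%/4⌋ = $26,271; SL = ⌊$46,042/3⌋ = $15,347 → take DB $26,271. Book value $26,271.
Year 3: DB = ⌊$26,271 × 200%/4⌋ = $13,135; SL = ⌊$19,771/2⌋ = $9,885 → take DB $13,135. Book value $13,136.
Accumulated through year 3 = $105,083 − $13,136 = $91,947.

$91,947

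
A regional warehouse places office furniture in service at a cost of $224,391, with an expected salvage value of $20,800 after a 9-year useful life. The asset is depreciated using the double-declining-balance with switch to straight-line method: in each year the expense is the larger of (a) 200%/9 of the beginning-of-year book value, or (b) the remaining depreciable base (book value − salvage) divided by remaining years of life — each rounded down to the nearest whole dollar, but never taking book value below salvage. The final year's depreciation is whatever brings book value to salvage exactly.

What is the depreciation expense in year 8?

Depreciable base = $224,391 − $20,800 = $203,591.
Year 1: DB = ⌊$224,391 × 200%/9⌋ = $49,864; SL = ⌊$203,591/9⌋ = $22,621 → take DB $49,864. Book value $174,527.
Year 2: DB = ⌊$174,527 × 200%/9⌋ = $38,783; SL = ⌊$153,727/8⌋ = $19,215 → take DB $38,783. Book value $135,744.
Year 3: DB = ⌊$135,744 × 200%/9⌋ = $30,165; SL = ⌊$114,944/7⌋ = $16,420 → take DB $30,165. Book value $105,579.
Year 4: DB = ⌊$105,579 × 200%/9⌋ = $23,462; SL = ⌊$84,779/6⌋ = $14,129 → take DB $23,462. Book value $82,117.
Year 5: DB = ⌊$82,117 × 200%/9⌋ = $18,248; SL = ⌊$61,317/5⌋ = $12,263 → take DB $18,248. Book value $63,869.
Year 6: DB = ⌊$63,869 × 200%/9⌋ = $14,193; SL = ⌊$43,069/4⌋ = $10,767 → take DB $14,193. Book value $49,676.
Year 7: DB = ⌊$49,676 × 200%/9⌋ = $11,039; SL = ⌊$28,876/3⌋ = $9,625 → take DB $11,039. Book value $38,637.
Year 8: DB = ⌊$38,637 × 200%/9⌋ = $8,586; SL = ⌊$17,837/2⌋ = $8,918 → take SL $8,918. Book value $29,719.

$8,918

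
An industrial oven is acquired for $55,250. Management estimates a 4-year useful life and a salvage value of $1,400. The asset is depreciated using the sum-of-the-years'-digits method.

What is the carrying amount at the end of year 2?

$17,555

Depreciable base = $55,250 − $1,400 = $53,850.
Sum of the years' digits = 4+3+2+1 = 10.
Year 1: $53,850 × 4/10 = $21,540. Book value $33,710.
Year 2: $53,850 × 3/10 = $16,155. Book value $17,555.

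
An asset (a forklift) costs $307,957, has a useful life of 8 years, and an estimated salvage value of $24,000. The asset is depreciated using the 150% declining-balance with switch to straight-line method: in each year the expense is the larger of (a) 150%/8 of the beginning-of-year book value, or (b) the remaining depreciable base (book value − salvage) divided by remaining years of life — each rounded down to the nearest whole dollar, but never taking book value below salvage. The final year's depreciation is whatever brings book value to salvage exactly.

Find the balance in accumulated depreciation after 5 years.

Depreciable base = $307,957 − $24,000 = $283,957.
Year 1: DB = ⌊$307,957 × 150%/8⌋ = $57,741; SL = ⌊$283,957/8⌋ = $35,494 → take DB $57,741. Book value $250,216.
Year 2: DB = ⌊$250,216 × 150%/8⌋ = $46,915; SL = ⌊$226,216/7⌋ = $32,316 → take DB $46,915. Book value $203,301.
Year 3: DB = ⌊$203,301 × 150%/8⌋ = $38,118; SL = ⌊$179,301/6⌋ = $29,883 → take DB $38,118. Book value $165,183.
Year 4: DB = ⌊$165,183 × 150%/8⌋ = $30,971; SL = ⌊$141,183/5⌋ = $28,236 → take DB $30,971. Book value $134,212.
Year 5: DB = ⌊$134,212 × 150%/8⌋ = $25,164; SL = ⌊$110,212/4⌋ = $27,553 → take SL $27,553. Book value $106,659.
Accumulated through year 5 = $307,957 − $106,659 = $201,298.

$201,298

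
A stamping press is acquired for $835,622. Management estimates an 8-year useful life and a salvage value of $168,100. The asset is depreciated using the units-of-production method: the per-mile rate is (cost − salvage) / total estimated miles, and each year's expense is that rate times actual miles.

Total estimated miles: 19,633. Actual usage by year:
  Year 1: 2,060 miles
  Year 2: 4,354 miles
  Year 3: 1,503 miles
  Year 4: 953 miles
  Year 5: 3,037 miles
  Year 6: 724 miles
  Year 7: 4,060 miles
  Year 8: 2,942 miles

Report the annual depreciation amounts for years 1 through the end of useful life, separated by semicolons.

Depreciable base = $835,622 − $168,100 = $667,522.
Rate = $667,522 / 19,633 miles = $34 per mile.
Year 1: 2,060 × $34 = $70,040. Book value $765,582.
Year 2: 4,354 × $34 = $148,036. Book value $617,546.
Year 3: 1,503 × $34 = $51,102. Book value $566,444.
Year 4: 953 × $34 = $32,402. Book value $534,042.
Year 5: 3,037 × $34 = $103,258. Book value $430,784.
Year 6: 724 × $34 = $24,616. Book value $406,168.
Year 7: 4,060 × $34 = $138,040. Book value $268,128.
Year 8: 2,942 × $34 = $100,028. Book value $168,100.

$70,040; $148,036; $51,102; $32,402; $103,258; $24,616; $138,040; $100,028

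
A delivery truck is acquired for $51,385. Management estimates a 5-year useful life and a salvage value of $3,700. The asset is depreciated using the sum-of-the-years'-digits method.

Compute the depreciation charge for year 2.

Depreciable base = $51,385 − $3,700 = $47,685.
Sum of the years' digits = 5+4+3+2+1 = 15.
Year 1: $47,685 × 5/15 = $15,895. Book value $35,490.
Year 2: $47,685 × 4/15 = $12,716. Book value $22,774.

$12,716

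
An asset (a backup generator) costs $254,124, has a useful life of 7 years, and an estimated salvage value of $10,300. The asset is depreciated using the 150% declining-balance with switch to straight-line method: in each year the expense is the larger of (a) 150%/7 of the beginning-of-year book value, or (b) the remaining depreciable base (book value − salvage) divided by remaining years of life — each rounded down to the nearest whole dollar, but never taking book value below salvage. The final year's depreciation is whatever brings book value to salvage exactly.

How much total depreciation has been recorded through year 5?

Depreciable base = $254,124 − $10,300 = $243,824.
Year 1: DB = ⌊$254,124 × 150%/7⌋ = $54,455; SL = ⌊$243,824/7⌋ = $34,832 → take DB $54,455. Book value $199,669.
Year 2: DB = ⌊$199,669 × 150%/7⌋ = $42,786; SL = ⌊$189,369/6⌋ = $31,561 → take DB $42,786. Book value $156,883.
Year 3: DB = ⌊$156,883 × 150%/7⌋ = $33,617; SL = ⌊$146,583/5⌋ = $29,316 → take DB $33,617. Book value $123,266.
Year 4: DB = ⌊$123,266 × 150%/7⌋ = $26,414; SL = ⌊$112,966/4⌋ = $28,241 → take SL $28,241. Book value $95,025.
Year 5: DB = ⌊$95,025 × 150%/7⌋ = $20,362; SL = ⌊$84,725/3⌋ = $28,241 → take SL $28,241. Book value $66,784.
Accumulated through year 5 = $254,124 − $66,784 = $187,340.

$187,340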